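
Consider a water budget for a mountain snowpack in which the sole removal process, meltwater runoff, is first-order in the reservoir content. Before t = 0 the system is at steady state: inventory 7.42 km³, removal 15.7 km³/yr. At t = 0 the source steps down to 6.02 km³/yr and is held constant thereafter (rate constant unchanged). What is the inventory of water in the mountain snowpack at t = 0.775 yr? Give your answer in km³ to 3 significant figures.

The sink rate constant is k = F₀/M₀ = 15.7/7.42 = 2.116 yr⁻¹.
Solving dM/dt = F₁ − kM with M(0) = M₀ gives M(t) = F₁/k + (M₀ − F₁/k)·e^(−kt).
F₁/k = 6.02/2.116 = 2.8451 km³; kt = 2.116 × 0.775 = 1.640, e^(−kt) = 0.1940.
M(0.775) = 2.8451 + (7.42 − 2.8451) × 0.1940 = 2.8451 + 0.8876 = 3.7327 km³.

3.73 km³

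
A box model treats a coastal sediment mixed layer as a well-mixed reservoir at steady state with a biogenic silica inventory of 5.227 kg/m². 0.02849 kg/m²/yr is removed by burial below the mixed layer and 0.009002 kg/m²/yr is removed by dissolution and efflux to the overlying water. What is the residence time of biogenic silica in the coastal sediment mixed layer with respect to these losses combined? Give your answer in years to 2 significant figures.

140 yr

Total removal = 0.02849 + 0.009002 = 0.037492 kg/m²/yr.
τ = M / ΣF_out = 5.227 / 0.037492 = 139.4 yr.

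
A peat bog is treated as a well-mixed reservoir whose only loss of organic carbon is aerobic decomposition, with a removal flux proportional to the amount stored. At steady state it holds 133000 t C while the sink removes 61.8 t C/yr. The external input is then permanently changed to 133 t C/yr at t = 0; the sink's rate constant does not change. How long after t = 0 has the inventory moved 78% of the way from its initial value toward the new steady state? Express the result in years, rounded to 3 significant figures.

τ = M₀/F₀ = 133000/61.8 = 2152 yr.
The remaining gap fraction is e^(−t/τ); 78% covered ⇒ e^(−t/τ) = 0.220.
t = −τ ln(0.220) = 2152 × 1.514 = 3259 yr.

3260 yr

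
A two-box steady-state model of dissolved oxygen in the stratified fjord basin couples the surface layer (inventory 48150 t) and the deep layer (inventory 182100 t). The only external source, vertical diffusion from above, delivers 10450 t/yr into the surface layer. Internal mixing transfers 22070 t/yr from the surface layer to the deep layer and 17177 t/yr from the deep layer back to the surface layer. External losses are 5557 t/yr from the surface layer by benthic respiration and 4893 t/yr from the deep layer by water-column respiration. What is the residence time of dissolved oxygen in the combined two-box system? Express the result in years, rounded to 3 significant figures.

22.0 yr

Residence time in the combined system uses the total inventory and the total *external* removal — internal exchanges between the two boxes cancel.
M_total = 48150 + 182100 = 230250 t.
ΣF_external_out = 5557 + 4893 = 10450 t/yr.
τ = M_total / ΣF_ext = 230250 / 10450 = 22.03 yr.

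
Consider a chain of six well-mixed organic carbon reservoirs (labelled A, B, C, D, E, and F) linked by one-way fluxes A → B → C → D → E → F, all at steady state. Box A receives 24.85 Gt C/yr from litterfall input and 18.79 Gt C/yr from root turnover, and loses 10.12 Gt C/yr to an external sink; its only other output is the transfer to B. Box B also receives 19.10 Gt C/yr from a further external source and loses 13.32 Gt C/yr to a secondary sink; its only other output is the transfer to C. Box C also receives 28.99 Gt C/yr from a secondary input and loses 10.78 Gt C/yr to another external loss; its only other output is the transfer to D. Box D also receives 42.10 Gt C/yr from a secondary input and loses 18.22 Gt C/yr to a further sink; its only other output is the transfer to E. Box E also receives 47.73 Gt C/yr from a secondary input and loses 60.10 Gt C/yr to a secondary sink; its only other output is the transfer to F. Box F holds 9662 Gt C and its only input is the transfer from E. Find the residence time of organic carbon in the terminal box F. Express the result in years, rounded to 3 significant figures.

140 yr

Box A: F(A→B) = (24.85 + 18.79) − 10.12 = 33.520 Gt C/yr.
Box B: F(B→C) = (33.520 + 19.10) − 13.32 = 39.300 Gt C/yr.
Box C: F(C→D) = (39.300 + 28.99) − 10.78 = 57.510 Gt C/yr.
Box D: F(D→E) = (57.510 + 42.10) − 18.22 = 81.390 Gt C/yr.
Box E: F(E→F) = (81.390 + 47.73) − 60.10 = 69.020 Gt C/yr.
Box F throughput = its input = 69.020 Gt C/yr; τ = 9662 / 69.020 = 140.0 yr.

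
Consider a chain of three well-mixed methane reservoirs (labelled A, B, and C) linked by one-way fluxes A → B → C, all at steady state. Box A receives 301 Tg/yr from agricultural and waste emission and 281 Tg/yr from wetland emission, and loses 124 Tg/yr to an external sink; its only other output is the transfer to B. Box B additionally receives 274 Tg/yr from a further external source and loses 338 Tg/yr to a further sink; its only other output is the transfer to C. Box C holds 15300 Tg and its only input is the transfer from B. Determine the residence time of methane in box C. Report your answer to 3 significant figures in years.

38.8 yr

Box A: F(A→B) = (301 + 281) − 124 = 458.00 Tg/yr.
Box B: F(B→C) = (458.00 + 274) − 338 = 394.00 Tg/yr.
Box C throughput = its input = 394.00 Tg/yr; τ = 15300 / 394.00 = 38.83 yr.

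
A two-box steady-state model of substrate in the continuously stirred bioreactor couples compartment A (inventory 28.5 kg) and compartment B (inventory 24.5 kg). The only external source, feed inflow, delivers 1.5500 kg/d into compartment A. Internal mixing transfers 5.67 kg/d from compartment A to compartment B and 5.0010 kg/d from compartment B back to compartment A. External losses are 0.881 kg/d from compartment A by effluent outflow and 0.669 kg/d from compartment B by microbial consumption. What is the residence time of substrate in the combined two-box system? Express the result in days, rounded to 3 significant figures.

34.2 d

Treat the two boxes together as one reservoir: the mixing fluxes between them are internal recycling, so τ = ΣM / Σ(external losses).
M_total = 28.5 + 24.5 = 53.000 kg.
ΣF_external_out = 0.881 + 0.669 = 1.5500 kg/d.
τ = M_total / ΣF_ext = 53.000 / 1.5500 = 34.19 d.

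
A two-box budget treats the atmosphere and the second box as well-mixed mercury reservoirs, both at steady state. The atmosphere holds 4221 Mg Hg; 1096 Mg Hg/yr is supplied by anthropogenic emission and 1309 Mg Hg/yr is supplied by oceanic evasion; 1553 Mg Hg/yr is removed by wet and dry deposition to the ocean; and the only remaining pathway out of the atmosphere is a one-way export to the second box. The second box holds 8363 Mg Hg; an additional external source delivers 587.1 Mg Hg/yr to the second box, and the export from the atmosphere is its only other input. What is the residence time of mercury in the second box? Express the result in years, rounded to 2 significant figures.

5.8 yr

Balance the atmosphere: ΣF_in = 1096 + 1309 = 2405.0 Mg Hg/yr.
Export to the second box = ΣF_in − (1553) = 852.00 Mg Hg/yr.
Total input to the second box = 852.00 + 587.1 = 1439.1 Mg Hg/yr; at steady state this equals its total output.
τ = M / F = 8363 / 1439.1 = 5.811 yr.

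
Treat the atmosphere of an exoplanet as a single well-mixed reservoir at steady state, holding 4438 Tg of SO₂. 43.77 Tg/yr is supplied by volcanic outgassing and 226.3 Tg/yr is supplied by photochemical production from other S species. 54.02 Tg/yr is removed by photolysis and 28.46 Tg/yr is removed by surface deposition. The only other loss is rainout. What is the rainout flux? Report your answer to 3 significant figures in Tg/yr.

188 Tg/yr

At steady state ΣF_in = ΣF_out.
ΣF_in = 43.77 + 226.3 = 270.07 Tg/yr.
Rainout flux = ΣF_in − (54.02 + 28.46) = 270.07 − 82.48 = 187.6 Tg/yr.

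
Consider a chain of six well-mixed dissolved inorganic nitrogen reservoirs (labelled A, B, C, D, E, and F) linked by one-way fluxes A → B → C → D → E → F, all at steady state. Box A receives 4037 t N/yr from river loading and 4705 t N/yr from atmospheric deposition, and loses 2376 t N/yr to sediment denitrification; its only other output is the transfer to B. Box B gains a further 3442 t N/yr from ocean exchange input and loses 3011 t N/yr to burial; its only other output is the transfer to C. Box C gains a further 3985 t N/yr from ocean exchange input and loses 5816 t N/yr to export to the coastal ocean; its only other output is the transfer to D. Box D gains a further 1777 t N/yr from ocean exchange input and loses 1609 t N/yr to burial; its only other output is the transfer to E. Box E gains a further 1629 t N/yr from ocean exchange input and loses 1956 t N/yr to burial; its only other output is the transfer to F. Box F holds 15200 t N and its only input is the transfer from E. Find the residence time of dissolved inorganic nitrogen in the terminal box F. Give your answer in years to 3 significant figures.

Box A: F(A→B) = (4037 + 4705) − 2376 = 6366.0 t N/yr.
Box B: F(B→C) = (6366.0 + 3442) − 3011 = 6797.0 t N/yr.
Box C: F(C→D) = (6797.0 + 3985) − 5816 = 4966.0 t N/yr.
Box D: F(D→E) = (4966.0 + 1777) − 1609 = 5134.0 t N/yr.
Box E: F(E→F) = (5134.0 + 1629) − 1956 = 4807.0 t N/yr.
Box F throughput = its input = 4807.0 t N/yr; τ = 15200 / 4807.0 = 3.162 yr.

3.16 yr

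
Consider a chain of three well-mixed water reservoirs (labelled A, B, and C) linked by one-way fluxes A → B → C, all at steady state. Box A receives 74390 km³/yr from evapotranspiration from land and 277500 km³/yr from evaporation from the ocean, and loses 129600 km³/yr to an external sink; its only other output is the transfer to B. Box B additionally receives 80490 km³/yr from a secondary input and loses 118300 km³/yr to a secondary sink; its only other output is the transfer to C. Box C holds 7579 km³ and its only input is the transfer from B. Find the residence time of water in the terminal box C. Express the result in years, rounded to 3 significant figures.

Box A: F(A→B) = (74390 + 277500) − 129600 = 222290 km³/yr.
Box B: F(B→C) = (222290 + 80490) − 118300 = 184480 km³/yr.
Box C throughput = its input = 184480 km³/yr; τ = 7579 / 184480 = 0.04108 yr.

0.0411 yr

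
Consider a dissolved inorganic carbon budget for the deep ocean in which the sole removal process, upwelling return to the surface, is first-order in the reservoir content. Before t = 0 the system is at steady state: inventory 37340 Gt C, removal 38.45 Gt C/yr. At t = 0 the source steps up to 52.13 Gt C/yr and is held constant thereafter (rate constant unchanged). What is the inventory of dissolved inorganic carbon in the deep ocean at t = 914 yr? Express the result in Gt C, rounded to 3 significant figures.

45400 Gt C

Residence time τ = M₀/F₀ = 971.1 yr. The eventual steady state is M_∞ = M₀·(F₁/F₀) = 37340 × 52.13/38.45 = 50625 Gt C.
The anomaly ΔM(t) = M(t) − M_∞ decays as ΔM₀·e^(−t/τ) with ΔM₀ = 37340 − 50625 = −13290 Gt C.
At t = 914 yr, e^(−t/τ) = e^(−0.9412) = 0.3902, so ΔM = −5183 Gt C and M = 50625 − 5183 = 45442 Gt C.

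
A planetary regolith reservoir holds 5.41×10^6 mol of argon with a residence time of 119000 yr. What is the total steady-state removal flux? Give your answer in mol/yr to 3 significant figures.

45.5 mol/yr

F = M / τ = 5.41×10^6 / 119000 = 45.46 mol/yr.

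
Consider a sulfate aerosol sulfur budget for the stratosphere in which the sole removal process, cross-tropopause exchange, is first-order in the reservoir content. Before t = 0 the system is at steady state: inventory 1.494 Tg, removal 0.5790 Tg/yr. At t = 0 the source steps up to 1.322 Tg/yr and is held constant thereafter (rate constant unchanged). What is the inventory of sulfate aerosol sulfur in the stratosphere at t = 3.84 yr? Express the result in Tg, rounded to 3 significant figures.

2.98 Tg

Residence time τ = M₀/F₀ = 2.580 yr. The eventual steady state is M_∞ = M₀·(F₁/F₀) = 1.494 × 1.322/0.5790 = 3.4112 Tg.
The anomaly ΔM(t) = M(t) − M_∞ decays as ΔM₀·e^(−t/τ) with ΔM₀ = 1.494 − 3.4112 = −1.917 Tg.
At t = 3.84 yr, e^(−t/τ) = e^(−1.488) = 0.2258, so ΔM = −0.4329 Tg and M = 3.4112 − 0.4329 = 2.9783 Tg.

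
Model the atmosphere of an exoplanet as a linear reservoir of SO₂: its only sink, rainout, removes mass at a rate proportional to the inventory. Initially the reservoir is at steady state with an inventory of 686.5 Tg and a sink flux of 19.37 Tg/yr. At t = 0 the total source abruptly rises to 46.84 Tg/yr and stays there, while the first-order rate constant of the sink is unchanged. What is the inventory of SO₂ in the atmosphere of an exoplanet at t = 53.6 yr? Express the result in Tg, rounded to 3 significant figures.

Residence time τ = M₀/F₀ = 35.44 yr. The eventual steady state is M_∞ = M₀·(F₁/F₀) = 686.5 × 46.84/19.37 = 1660.1 Tg.
The anomaly ΔM(t) = M(t) − M_∞ decays as ΔM₀·e^(−t/τ) with ΔM₀ = 686.5 − 1660.1 = −973.6 Tg.
At t = 53.6 yr, e^(−t/τ) = e^(−1.512) = 0.2204, so ΔM = −214.6 Tg and M = 1660.1 − 214.6 = 1445.5 Tg.

1450 Tg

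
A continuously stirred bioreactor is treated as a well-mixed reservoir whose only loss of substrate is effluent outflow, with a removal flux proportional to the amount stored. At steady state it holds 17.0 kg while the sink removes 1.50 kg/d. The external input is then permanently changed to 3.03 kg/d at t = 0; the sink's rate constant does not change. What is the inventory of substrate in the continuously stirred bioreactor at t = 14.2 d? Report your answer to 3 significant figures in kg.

29.4 kg

Residence time τ = M₀/F₀ = 11.33 d. The eventual steady state is M_∞ = M₀·(F₁/F₀) = 17.0 × 3.03/1.50 = 34.340 kg.
The anomaly ΔM(t) = M(t) − M_∞ decays as ΔM₀·e^(−t/τ) with ΔM₀ = 17.0 − 34.340 = −17.34 kg.
At t = 14.2 d, e^(−t/τ) = e^(−1.253) = 0.2857, so ΔM = −4.953 kg and M = 34.340 − 4.953 = 29.387 kg.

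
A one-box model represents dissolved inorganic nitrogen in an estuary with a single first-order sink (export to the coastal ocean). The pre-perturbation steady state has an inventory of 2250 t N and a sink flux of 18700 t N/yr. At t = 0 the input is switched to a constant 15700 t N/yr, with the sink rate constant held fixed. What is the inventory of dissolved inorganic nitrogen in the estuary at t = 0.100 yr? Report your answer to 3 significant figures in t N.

Residence time τ = M₀/F₀ = 0.1203 yr. The eventual steady state is M_∞ = M₀·(F₁/F₀) = 2250 × 15700/18700 = 1889.0 t N.
The anomaly ΔM(t) = M(t) − M_∞ decays as ΔM₀·e^(−t/τ) with ΔM₀ = 2250 − 1889.0 = 361.0 t N.
At t = 0.100 yr, e^(−t/τ) = e^(−0.8311) = 0.4356, so ΔM = 157.2 t N and M = 1889.0 + 157.2 = 2046.3 t N.

2050 t N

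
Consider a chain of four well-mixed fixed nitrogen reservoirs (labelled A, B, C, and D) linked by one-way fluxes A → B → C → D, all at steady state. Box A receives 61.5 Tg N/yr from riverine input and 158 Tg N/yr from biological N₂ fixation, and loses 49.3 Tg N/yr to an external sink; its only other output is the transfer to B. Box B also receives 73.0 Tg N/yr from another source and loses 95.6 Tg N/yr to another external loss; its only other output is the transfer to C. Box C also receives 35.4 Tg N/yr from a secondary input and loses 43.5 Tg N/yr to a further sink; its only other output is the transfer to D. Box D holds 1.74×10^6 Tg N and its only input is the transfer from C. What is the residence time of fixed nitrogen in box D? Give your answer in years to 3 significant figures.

Box A: F(A→B) = (61.5 + 158) − 49.3 = 170.20 Tg N/yr.
Box B: F(B→C) = (170.20 + 73.0) − 95.6 = 147.60 Tg N/yr.
Box C: F(C→D) = (147.60 + 35.4) − 43.5 = 139.50 Tg N/yr.
Box D throughput = its input = 139.50 Tg N/yr; τ = 1.74×10^6 / 139.50 = 12470 yr.

12500 yr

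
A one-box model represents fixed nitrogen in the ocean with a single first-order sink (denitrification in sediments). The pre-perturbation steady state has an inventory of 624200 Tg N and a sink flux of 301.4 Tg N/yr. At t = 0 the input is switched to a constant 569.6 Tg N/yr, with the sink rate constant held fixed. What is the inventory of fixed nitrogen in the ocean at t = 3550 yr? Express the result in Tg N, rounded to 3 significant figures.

τ = M₀/F₀ = 624200/301.4 = 2071 yr; rate constant k = 1/τ.
New steady state M_∞ = F₁/k = F₁·τ = 569.6 × 2071 = 1.1796×10^6 Tg N.
M(t) = M_∞ + (M₀ − M_∞)·e^(−t/τ); t/τ = 3550/2071 = 1.714, so e^(−t/τ) = 0.1801.
M(t) = 1.1796×10^6 − 555400 × 0.1801 = 1.0796×10^6 Tg N.

1.08×10^6 Tg N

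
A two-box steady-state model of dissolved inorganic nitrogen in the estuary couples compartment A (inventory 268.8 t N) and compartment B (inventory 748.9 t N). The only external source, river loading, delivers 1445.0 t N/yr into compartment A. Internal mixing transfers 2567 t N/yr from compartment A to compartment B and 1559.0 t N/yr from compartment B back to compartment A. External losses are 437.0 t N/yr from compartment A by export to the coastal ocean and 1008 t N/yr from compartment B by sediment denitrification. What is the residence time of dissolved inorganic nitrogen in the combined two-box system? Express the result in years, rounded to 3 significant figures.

0.704 yr

Treat the two boxes together as one reservoir: the mixing fluxes between them are internal recycling, so τ = ΣM / Σ(external losses).
M_total = 268.8 + 748.9 = 1017.7 t N.
ΣF_external_out = 437.0 + 1008 = 1445.0 t N/yr.
τ = M_total / ΣF_ext = 1017.7 / 1445.0 = 0.7043 yr.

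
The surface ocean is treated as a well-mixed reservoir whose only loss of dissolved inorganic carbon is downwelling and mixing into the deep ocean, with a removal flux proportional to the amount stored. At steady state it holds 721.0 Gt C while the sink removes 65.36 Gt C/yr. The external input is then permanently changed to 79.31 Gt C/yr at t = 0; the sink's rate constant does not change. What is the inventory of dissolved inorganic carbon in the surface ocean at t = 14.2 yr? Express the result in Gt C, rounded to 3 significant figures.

τ = M₀/F₀ = 721.0/65.36 = 11.03 yr; rate constant k = 1/τ.
New steady state M_∞ = F₁/k = F₁·τ = 79.31 × 11.03 = 874.89 Gt C.
M(t) = M_∞ + (M₀ − M_∞)·e^(−t/τ); t/τ = 14.2/11.03 = 1.287, so e^(−t/τ) = 0.2760.
M(t) = 874.89 − 153.9 × 0.2760 = 832.41 Gt C.

832 Gt C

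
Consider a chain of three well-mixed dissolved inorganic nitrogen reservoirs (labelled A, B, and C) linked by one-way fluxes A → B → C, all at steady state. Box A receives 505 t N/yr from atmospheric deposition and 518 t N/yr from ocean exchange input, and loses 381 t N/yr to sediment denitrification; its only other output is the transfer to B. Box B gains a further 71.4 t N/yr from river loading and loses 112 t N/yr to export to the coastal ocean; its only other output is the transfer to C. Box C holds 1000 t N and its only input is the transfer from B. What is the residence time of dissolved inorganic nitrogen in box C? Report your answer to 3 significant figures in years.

1.66 yr

Box A: F(A→B) = (505 + 518) − 381 = 642.00 t N/yr.
Box B: F(B→C) = (642.00 + 71.4) − 112 = 601.40 t N/yr.
Box C throughput = its input = 601.40 t N/yr; τ = 1000 / 601.40 = 1.663 yr.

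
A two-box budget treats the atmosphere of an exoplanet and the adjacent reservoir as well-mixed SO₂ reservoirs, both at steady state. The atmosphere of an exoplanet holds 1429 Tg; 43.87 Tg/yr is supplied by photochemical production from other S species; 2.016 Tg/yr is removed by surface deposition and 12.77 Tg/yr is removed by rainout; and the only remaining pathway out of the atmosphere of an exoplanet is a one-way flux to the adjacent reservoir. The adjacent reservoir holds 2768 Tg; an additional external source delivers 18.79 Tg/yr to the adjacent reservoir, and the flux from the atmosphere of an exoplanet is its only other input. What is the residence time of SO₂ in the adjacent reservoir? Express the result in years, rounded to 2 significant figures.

Balance the atmosphere of an exoplanet: ΣF_in = 43.870 Tg/yr.
Flux to the adjacent reservoir = ΣF_in − (2.016 + 12.77) = 29.084 Tg/yr.
Total input to the adjacent reservoir = 29.084 + 18.79 = 47.874 Tg/yr; at steady state this equals its total output.
τ = M / F = 2768 / 47.874 = 57.82 yr.

58 yr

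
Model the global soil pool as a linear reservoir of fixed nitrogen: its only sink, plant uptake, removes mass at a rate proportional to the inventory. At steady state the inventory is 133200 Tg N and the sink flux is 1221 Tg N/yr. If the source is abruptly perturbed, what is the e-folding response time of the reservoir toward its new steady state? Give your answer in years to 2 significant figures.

For a linear reservoir the response time equals the residence time τ = M/F.
τ = 133200 / 1221 = 109.1 yr.

110 yr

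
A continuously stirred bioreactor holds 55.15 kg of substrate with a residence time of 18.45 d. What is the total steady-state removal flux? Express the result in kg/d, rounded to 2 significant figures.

3.0 kg/d

F = M / τ = 55.15 / 18.45 = 2.989 kg/d.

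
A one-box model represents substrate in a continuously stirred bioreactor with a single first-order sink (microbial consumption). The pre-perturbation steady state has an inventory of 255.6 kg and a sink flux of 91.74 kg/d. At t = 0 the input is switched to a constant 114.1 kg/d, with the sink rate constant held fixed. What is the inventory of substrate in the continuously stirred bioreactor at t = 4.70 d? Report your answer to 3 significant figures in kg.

Residence time τ = M₀/F₀ = 2.786 d. The eventual steady state is M_∞ = M₀·(F₁/F₀) = 255.6 × 114.1/91.74 = 317.90 kg.
The anomaly ΔM(t) = M(t) − M_∞ decays as ΔM₀·e^(−t/τ) with ΔM₀ = 255.6 − 317.90 = −62.30 kg.
At t = 4.70 d, e^(−t/τ) = e^(−1.687) = 0.1851, so ΔM = −11.53 kg and M = 317.90 − 11.53 = 306.37 kg.

306 kg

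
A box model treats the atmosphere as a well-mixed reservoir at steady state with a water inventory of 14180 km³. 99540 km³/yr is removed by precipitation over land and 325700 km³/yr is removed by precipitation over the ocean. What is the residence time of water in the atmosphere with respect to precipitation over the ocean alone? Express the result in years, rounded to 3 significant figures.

0.0435 yr

Residence time with respect to a single sink: τ = M / F_sink.
τ = 14180 / 325700 = 0.04354 yr.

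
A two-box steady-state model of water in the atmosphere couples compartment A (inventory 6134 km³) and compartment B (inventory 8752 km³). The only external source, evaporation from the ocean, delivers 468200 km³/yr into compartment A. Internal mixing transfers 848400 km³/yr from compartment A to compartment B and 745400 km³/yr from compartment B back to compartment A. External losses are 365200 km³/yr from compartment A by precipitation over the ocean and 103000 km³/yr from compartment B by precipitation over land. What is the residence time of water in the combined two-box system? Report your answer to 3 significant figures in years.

For the system as a whole, the A↔B exchange is internal and contributes nothing to the throughput; only the external sinks remove mass.
M_total = 6134 + 8752 = 14886 km³.
ΣF_external_out = 365200 + 103000 = 468200 km³/yr.
τ = M_total / ΣF_ext = 14886 / 468200 = 0.03179 yr.

0.0318 yr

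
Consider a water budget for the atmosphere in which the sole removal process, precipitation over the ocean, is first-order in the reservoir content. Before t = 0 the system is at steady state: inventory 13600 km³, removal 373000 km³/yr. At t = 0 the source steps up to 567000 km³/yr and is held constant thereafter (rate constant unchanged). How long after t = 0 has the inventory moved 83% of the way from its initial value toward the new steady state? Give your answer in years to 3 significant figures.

0.0646 yr

τ = M₀/F₀ = 13600/373000 = 0.03646 yr.
The remaining gap fraction is e^(−t/τ); 83% covered ⇒ e^(−t/τ) = 0.170.
t = −τ ln(0.170) = 0.03646 × 1.772 = 0.06461 yr.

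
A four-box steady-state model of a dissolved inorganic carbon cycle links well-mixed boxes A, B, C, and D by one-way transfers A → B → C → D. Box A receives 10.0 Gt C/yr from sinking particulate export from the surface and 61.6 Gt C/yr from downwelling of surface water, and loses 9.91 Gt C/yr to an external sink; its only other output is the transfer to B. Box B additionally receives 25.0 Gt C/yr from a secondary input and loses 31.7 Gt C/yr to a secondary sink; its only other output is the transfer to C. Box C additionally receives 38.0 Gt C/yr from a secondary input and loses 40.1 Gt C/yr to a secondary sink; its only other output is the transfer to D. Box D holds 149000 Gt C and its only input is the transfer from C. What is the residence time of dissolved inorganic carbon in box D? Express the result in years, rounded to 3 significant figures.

2820 yr

Box A: F(A→B) = (10.0 + 61.6) − 9.91 = 61.690 Gt C/yr.
Box B: F(B→C) = (61.690 + 25.0) − 31.7 = 54.990 Gt C/yr.
Box C: F(C→D) = (54.990 + 38.0) − 40.1 = 52.890 Gt C/yr.
Box D throughput = its input = 52.890 Gt C/yr; τ = 149000 / 52.890 = 2817 yr.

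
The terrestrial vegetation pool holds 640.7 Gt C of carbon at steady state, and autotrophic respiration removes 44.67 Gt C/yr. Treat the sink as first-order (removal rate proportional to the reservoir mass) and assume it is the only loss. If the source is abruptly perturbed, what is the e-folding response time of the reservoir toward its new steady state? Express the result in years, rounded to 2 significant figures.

14 yr

For a linear reservoir the response time equals the residence time τ = M/F.
τ = 640.7 / 44.67 = 14.34 yr.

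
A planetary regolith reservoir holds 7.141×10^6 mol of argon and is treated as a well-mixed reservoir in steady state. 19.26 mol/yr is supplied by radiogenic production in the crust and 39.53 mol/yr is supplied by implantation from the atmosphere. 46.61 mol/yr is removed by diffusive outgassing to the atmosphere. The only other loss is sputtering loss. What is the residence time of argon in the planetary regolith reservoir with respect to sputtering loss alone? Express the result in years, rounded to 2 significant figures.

At steady state ΣF_in = ΣF_out.
ΣF_in = 19.26 + 39.53 = 58.790 mol/yr.
Sputtering loss flux = ΣF_in − (46.61) = 58.790 − 46.61 = 12.18 mol/yr.
τ = M / F = 7.141×10^6 / 12.18 = 586300 yr.

590000 yr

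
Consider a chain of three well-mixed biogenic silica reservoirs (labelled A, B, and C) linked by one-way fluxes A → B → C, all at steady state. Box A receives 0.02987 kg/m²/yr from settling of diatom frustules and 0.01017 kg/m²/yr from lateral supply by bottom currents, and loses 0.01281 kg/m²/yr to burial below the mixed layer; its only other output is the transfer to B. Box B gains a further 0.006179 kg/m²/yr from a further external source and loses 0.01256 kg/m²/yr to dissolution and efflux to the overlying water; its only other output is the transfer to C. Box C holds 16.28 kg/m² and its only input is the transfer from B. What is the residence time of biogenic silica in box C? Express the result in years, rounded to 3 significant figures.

Box A: F(A→B) = (0.02987 + 0.01017) − 0.01281 = 0.027230 kg/m²/yr.
Box B: F(B→C) = (0.027230 + 0.006179) − 0.01256 = 0.020849 kg/m²/yr.
Box C throughput = its input = 0.020849 kg/m²/yr; τ = 16.28 / 0.020849 = 780.9 yr.

781 yr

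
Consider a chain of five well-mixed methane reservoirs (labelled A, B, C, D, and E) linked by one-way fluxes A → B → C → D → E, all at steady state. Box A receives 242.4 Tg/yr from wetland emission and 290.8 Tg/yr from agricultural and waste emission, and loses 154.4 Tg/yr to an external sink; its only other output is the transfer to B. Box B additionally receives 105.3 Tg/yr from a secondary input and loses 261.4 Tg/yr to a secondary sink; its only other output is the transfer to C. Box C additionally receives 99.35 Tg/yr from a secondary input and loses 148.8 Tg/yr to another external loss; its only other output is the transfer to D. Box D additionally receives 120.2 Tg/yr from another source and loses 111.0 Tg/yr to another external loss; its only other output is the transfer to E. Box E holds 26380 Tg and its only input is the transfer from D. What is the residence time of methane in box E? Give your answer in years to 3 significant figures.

145 yr

Box A: F(A→B) = (242.4 + 290.8) − 154.4 = 378.80 Tg/yr.
Box B: F(B→C) = (378.80 + 105.3) − 261.4 = 222.70 Tg/yr.
Box C: F(C→D) = (222.70 + 99.35) − 148.8 = 173.25 Tg/yr.
Box D: F(D→E) = (173.25 + 120.2) − 111.0 = 182.45 Tg/yr.
Box E throughput = its input = 182.45 Tg/yr; τ = 26380 / 182.45 = 144.6 yr.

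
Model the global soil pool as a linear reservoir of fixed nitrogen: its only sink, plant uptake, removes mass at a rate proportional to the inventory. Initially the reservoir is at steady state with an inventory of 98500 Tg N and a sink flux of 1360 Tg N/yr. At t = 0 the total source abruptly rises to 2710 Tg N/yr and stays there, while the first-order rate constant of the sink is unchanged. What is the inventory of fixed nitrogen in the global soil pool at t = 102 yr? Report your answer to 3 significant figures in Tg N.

172000 Tg N

τ = M₀/F₀ = 98500/1360 = 72.43 yr; rate constant k = 1/τ.
New steady state M_∞ = F₁/k = F₁·τ = 2710 × 72.43 = 196280 Tg N.
M(t) = M_∞ + (M₀ − M_∞)·e^(−t/τ); t/τ = 102/72.43 = 1.408, so e^(−t/τ) = 0.2446.
M(t) = 196280 − 97780 × 0.2446 = 172360 Tg N.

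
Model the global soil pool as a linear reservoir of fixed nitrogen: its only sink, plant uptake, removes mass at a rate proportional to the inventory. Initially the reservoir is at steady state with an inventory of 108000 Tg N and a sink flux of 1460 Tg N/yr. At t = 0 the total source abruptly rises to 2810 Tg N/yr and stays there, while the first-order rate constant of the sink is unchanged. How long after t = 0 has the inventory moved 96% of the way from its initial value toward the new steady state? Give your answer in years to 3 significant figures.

τ = M₀/F₀ = 108000/1460 = 73.97 yr.
The remaining gap fraction is e^(−t/τ); 96% covered ⇒ e^(−t/τ) = 0.0400.
t = −τ ln(0.0400) = 73.97 × 3.219 = 238.1 yr.

238 yr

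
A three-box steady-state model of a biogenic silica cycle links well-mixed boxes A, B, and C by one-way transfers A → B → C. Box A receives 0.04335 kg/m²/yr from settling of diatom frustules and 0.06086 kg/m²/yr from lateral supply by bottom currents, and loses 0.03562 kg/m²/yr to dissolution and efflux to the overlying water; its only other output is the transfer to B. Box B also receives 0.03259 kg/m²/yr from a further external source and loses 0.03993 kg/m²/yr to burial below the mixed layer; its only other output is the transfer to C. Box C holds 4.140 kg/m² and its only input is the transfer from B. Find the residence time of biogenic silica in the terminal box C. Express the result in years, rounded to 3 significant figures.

67.6 yr

Box A: F(A→B) = (0.04335 + 0.06086) − 0.03562 = 0.068590 kg/m²/yr.
Box B: F(B→C) = (0.068590 + 0.03259) − 0.03993 = 0.061250 kg/m²/yr.
Box C throughput = its input = 0.061250 kg/m²/yr; τ = 4.140 / 0.061250 = 67.59 yr.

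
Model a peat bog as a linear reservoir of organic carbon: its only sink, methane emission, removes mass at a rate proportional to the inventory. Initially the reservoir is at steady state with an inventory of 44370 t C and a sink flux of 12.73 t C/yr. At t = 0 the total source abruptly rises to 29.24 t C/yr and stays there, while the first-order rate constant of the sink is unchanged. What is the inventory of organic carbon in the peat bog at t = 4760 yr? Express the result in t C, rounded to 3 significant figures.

The sink rate constant is k = F₀/M₀ = 12.73/44370 = 0.0002869 yr⁻¹.
Solving dM/dt = F₁ − kM with M(0) = M₀ gives M(t) = F₁/k + (M₀ − F₁/k)·e^(−kt).
F₁/k = 29.24/0.0002869 = 101920 t C; kt = 0.0002869 × 4760 = 1.366, e^(−kt) = 0.2552.
M(4760) = 101920 + (44370 − 101920) × 0.2552 = 101920 − 14690 = 87229 t C.

87200 t C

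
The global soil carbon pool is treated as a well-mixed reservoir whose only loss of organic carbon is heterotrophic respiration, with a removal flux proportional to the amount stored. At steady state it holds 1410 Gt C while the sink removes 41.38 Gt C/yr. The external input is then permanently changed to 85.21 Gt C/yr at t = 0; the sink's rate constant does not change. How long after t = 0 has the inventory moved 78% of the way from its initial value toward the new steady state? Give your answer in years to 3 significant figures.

51.6 yr

τ = M₀/F₀ = 1410/41.38 = 34.07 yr.
The remaining gap fraction is e^(−t/τ); 78% covered ⇒ e^(−t/τ) = 0.220.
t = −τ ln(0.220) = 34.07 × 1.514 = 51.59 yr.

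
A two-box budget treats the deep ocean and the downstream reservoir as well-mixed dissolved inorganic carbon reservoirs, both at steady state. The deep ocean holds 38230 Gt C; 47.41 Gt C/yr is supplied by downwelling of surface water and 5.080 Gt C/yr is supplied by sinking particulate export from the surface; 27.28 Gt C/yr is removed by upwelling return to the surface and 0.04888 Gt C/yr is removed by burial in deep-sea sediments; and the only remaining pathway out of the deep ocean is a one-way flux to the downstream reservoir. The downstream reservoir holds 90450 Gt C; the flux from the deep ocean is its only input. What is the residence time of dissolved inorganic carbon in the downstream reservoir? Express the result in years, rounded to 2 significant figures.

3600 yr

Balance the deep ocean: ΣF_in = 47.41 + 5.080 = 52.490 Gt C/yr.
Flux to the downstream reservoir = ΣF_in − (27.28 + 0.04888) = 25.161 Gt C/yr.
At steady state the output of the downstream reservoir equals its input, 25.161 Gt C/yr.
τ = M / F = 90450 / 25.161 = 3595 yr.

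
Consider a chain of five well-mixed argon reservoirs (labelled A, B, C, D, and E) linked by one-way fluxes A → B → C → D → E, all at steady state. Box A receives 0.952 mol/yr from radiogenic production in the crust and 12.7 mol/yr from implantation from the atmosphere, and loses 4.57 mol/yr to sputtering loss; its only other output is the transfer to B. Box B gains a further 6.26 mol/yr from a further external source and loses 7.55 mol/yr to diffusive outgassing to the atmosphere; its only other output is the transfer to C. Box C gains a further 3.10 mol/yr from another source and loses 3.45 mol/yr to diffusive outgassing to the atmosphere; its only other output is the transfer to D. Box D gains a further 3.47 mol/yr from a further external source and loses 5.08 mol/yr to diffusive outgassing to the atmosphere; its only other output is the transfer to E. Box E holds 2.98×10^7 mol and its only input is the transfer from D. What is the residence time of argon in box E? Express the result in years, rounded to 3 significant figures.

5.11×10^6 yr

Box A: F(A→B) = (0.952 + 12.7) − 4.57 = 9.0820 mol/yr.
Box B: F(B→C) = (9.0820 + 6.26) − 7.55 = 7.7920 mol/yr.
Box C: F(C→D) = (7.7920 + 3.10) − 3.45 = 7.4420 mol/yr.
Box D: F(D→E) = (7.4420 + 3.47) − 5.08 = 5.8320 mol/yr.
Box E throughput = its input = 5.8320 mol/yr; τ = 2.98×10^7 / 5.8320 = 5.110×10^6 yr.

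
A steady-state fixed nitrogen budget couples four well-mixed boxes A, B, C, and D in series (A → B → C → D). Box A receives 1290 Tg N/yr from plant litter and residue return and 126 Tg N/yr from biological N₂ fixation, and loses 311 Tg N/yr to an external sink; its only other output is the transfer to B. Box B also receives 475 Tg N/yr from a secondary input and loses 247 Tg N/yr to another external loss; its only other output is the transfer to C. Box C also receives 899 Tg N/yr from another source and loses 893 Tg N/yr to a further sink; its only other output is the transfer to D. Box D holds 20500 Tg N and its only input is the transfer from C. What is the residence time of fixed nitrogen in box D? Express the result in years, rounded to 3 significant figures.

15.3 yr

Box A: F(A→B) = (1290 + 126) − 311 = 1105.0 Tg N/yr.
Box B: F(B→C) = (1105.0 + 475) − 247 = 1333.0 Tg N/yr.
Box C: F(C→D) = (1333.0 + 899) − 893 = 1339.0 Tg N/yr.
Box D throughput = its input = 1339.0 Tg N/yr; τ = 20500 / 1339.0 = 15.31 yr.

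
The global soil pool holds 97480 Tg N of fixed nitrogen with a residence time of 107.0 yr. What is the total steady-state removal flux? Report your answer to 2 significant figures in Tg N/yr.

910 Tg N/yr

F = M / τ = 97480 / 107.0 = 911.0 Tg N/yr.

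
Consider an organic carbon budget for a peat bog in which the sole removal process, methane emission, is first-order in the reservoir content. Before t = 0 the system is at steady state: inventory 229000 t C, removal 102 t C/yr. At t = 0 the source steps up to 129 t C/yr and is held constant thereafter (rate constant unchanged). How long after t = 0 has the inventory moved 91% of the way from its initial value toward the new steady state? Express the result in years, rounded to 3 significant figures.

5410 yr

τ = M₀/F₀ = 229000/102 = 2245 yr.
The remaining gap fraction is e^(−t/τ); 91% covered ⇒ e^(−t/τ) = 0.0900.
t = −τ ln(0.0900) = 2245 × 2.408 = 5406 yr.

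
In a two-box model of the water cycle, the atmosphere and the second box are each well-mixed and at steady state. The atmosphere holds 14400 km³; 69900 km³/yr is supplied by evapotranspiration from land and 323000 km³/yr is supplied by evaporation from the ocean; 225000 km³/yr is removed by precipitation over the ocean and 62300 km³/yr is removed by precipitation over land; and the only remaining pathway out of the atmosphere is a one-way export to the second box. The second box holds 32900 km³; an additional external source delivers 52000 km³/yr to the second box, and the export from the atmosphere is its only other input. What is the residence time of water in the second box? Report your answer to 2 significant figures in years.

0.21 yr

Balance the atmosphere: ΣF_in = 69900 + 323000 = 392900 km³/yr.
Export to the second box = ΣF_in − (225000 + 62300) = 105600 km³/yr.
Total input to the second box = 105600 + 52000 = 157600 km³/yr; at steady state this equals its total output.
τ = M / F = 32900 / 157600 = 0.2088 yr.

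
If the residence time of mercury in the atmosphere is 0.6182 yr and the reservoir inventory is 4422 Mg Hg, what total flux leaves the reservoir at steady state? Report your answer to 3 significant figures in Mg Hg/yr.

F = M / τ = 4422 / 0.6182 = 7153 Mg Hg/yr.

7150 Mg Hg/yr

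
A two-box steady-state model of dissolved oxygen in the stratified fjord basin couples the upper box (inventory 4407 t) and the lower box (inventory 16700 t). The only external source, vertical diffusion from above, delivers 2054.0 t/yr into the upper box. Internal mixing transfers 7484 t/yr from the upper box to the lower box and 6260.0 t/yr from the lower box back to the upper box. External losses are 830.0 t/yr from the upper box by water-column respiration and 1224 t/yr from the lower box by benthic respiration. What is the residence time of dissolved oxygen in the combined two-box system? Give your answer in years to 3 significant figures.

For the system as a whole, the A↔B exchange is internal and contributes nothing to the throughput; only the external sinks remove mass.
M_total = 4407 + 16700 = 21107 t.
ΣF_external_out = 830.0 + 1224 = 2054.0 t/yr.
τ = M_total / ΣF_ext = 21107 / 2054.0 = 10.28 yr.

10.3 yr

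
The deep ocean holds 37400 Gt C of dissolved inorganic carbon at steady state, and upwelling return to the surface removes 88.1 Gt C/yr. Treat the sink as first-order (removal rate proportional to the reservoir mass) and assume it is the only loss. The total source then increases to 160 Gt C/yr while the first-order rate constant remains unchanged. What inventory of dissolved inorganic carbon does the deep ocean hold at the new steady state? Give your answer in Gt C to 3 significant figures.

67900 Gt C

Rate constant k = F/M = 88.1 / 37400 = 0.002356 yr⁻¹.
At the new steady state, source = k·M_new ⇒ M_new = 160 / 0.002356 = 67920 Gt C.
(Equivalently M_new = M × F_new/F_old = 37400 × 160/88.1.)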